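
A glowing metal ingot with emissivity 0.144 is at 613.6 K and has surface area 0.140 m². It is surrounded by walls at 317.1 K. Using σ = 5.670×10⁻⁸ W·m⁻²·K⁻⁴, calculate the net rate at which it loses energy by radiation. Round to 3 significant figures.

Net loss ≈ 150 W

Area A = 0.140 m².
Net radiated power P_net = εσA(T⁴ − T₀⁴) = 0.144×5.670×10⁻⁸×0.140×(613.6⁴ − 317.1⁴).
T⁴ − T₀⁴ = 1.41756×10¹¹ − 1.01108×10¹⁰ = 1.31645×10¹¹ K⁴, so P_net = 150 W.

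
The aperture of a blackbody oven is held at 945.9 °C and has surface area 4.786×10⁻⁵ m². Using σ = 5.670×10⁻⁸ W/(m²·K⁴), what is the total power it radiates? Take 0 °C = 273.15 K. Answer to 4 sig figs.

T = 945.9 °C + 273.15 = 1219.05 K.
Area A = 4.786×10⁻⁵ m².
P = σAT⁴ = 5.670×10⁻⁸ × 4.786×10⁻⁵ × (1219.05)⁴ = 5.993 W.

P ≈ 5.993 W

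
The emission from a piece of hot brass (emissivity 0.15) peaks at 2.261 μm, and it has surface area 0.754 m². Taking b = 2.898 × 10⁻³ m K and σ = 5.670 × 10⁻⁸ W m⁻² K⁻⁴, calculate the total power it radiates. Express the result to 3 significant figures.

Wien's law: T = b/λ_max = 2.898×10⁻³/2.261×10⁻⁶ = 1281.73 K.
Area A = 0.754 m².
Then P = εσAT⁴ = 0.15×5.670×10⁻⁸×0.754×(1281.73)⁴ = 1.73×10⁴ W.

P ≈ 1.73×10⁴ W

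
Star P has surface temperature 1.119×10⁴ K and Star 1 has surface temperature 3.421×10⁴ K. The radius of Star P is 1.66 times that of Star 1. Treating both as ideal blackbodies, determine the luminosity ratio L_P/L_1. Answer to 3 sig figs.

L ∝ R²T⁴, so L_P/L_1 = (R_P/R_1)²(T_P/T_1)⁴ = (1.66)² × (1.119×10⁴/3.421×10⁴)⁴ = 2.7556 × 0.0114474 = 0.0315.

L_P/L_1 ≈ 0.0315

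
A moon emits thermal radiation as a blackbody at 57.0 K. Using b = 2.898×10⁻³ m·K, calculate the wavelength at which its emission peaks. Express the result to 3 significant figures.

Wien's displacement law: λ_max = b/T = (2.898×10⁻³ m·K)/(57.0 K) = 5.084×10⁻⁵ m.
That is 50.8 μm, in the infrared range.

λ_max ≈ 50.8 μm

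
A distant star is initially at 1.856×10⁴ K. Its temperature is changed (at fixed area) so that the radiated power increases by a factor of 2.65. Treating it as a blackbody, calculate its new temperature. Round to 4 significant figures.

P ∝ T⁴, so T₂/T₁ = (P₂/P₁)^(1/4) = (2.65)^(1/4) = 1.27588.
T₂ = 1.856×10⁴ × 1.27588 = 2.368×10⁴ K.

T₂ ≈ 2.368×10⁴ K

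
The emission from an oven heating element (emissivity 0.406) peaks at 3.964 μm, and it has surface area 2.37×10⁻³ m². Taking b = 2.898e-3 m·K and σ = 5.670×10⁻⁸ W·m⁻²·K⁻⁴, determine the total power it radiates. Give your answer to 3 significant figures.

Wien's law: T = b/λ_max = 2.898×10⁻³/3.964×10⁻⁶ = 731.080 K.
Area A = 2.37×10⁻³ m².
Then P = εσAT⁴ = 0.406×5.670×10⁻⁸×2.37×10⁻³×(731.080)⁴ = 15.6 W.

P ≈ 15.6 W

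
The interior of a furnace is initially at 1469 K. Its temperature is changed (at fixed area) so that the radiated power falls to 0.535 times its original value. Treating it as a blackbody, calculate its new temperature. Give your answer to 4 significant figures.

P ∝ T⁴, so T₂/T₁ = (P₂/P₁)^(1/4) = (0.535)^(1/4) = 0.855241.
T₂ = 1469 × 0.855241 = 1256 K.

T₂ ≈ 1256 K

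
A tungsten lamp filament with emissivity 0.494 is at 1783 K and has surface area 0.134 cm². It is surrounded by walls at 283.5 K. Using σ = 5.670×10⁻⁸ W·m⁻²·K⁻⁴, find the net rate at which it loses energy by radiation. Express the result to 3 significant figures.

Area A = 0.134 cm² = 1.34×10⁻⁵ m².
Net radiated power P_net = εσA(T⁴ − T₀⁴) = 0.494×5.670×10⁻⁸×1.34×10⁻⁵×(1783⁴ − 283.5⁴).
T⁴ − T₀⁴ = 1.01066×10¹³ − 6.45970×10⁹ = 1.01001×10¹³ K⁴, so P_net = 3.79 W.

Net loss ≈ 3.79 W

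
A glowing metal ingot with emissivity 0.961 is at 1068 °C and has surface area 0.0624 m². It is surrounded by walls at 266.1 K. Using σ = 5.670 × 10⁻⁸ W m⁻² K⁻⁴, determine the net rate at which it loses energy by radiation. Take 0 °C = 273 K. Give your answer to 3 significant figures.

T = 1068 °C + 273 = 1341 K.
Area A = 0.0624 m².
Net radiated power P_net = εσA(T⁴ − T₀⁴) = 0.961×5.670×10⁻⁸×0.0624×(1341⁴ − 266.1⁴).
T⁴ − T₀⁴ = 3.23381×10¹² − 5.01394×10⁹ = 3.22880×10¹² K⁴, so P_net = 1.10×10⁴ W.

Net loss ≈ 1.10×10⁴ W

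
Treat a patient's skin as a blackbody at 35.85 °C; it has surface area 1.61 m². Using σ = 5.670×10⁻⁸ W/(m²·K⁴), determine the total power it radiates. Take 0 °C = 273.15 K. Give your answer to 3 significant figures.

T = 35.85 °C + 273.15 = 309.00 K.
Area A = 1.61 m².
P = σAT⁴ = 5.670×10⁻⁸ × 1.61 × (309.00)⁴ = 832 W.

P ≈ 832 W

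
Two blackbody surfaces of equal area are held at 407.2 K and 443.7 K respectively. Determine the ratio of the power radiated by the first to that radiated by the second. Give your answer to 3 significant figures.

With equal areas, P₁/P₂ = (T₁/T₂)⁴ = (407.2/443.7)⁴ = 0.709.

P₁/P₂ ≈ 0.709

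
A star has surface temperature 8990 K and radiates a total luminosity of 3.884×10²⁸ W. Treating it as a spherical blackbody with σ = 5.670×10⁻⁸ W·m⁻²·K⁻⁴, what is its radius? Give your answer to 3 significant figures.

L = 4πR²σT⁴ ⇒ R = √(L/(4πσT⁴)).
σT⁴ = 3.70358×10⁸ W/m², so R = √(3.884×10²⁸/(4π×3.70358×10⁸)) = 2.89×10⁹ m.

R ≈ 2.89×10⁹ m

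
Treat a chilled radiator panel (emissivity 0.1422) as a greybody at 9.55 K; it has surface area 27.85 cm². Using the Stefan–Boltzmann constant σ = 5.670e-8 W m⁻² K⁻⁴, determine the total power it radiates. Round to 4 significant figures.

P ≈ 1.868×10⁻⁷ W

Area A = 27.85 cm² = 2.785×10⁻³ m².
P = εσAT⁴ = 0.1422 × 5.670×10⁻⁸ × 2.785×10⁻³ × (9.55)⁴ = 1.868×10⁻⁷ W.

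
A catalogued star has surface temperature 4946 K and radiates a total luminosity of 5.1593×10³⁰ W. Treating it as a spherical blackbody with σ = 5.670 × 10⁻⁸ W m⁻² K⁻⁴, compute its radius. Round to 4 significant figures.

L = 4πR²σT⁴ ⇒ R = √(L/(4πσT⁴)).
σT⁴ = 3.39312×10⁷ W/m², so R = √(5.1593×10³⁰/(4π×3.39312×10⁷)) = 1.100×10¹¹ m.

R ≈ 1.100×10¹¹ m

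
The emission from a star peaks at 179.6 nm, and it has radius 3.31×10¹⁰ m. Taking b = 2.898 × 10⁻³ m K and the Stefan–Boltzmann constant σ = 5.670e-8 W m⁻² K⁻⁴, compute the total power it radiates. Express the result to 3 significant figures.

P ≈ 5.29×10³¹ W

Wien's law: T = b/λ_max = 2.898×10⁻³/1.796×10⁻⁷ = 16135.9 K.
Surface area A = 4πR² = 4π(3.31×10¹⁰ m)² = 1.37678×10²² m².
Then P = σAT⁴ = 5.670×10⁻⁸×1.37678×10²²×(16135.9)⁴ = 5.29×10³¹ W.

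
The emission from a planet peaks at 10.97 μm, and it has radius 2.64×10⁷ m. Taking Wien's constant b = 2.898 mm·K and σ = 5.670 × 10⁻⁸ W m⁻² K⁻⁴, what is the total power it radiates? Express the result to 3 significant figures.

Wien's law: T = b/λ_max = 2.898×10⁻³/1.097×10⁻⁵ = 264.175 K.
Surface area A = 4πR² = 4π(2.64×10⁷ m)² = 8.75826×10¹⁵ m².
Then P = σAT⁴ = 5.670×10⁻⁸×8.75826×10¹⁵×(264.175)⁴ = 2.42×10¹⁸ W.

P ≈ 2.42×10¹⁸ W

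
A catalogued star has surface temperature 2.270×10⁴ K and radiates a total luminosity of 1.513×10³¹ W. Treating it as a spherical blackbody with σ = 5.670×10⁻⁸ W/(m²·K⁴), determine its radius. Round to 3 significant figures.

R ≈ 8.94×10⁹ m

L = 4πR²σT⁴ ⇒ R = √(L/(4πσT⁴)).
σT⁴ = 1.50552×10¹⁰ W/m², so R = √(1.513×10³¹/(4π×1.50552×10¹⁰)) = 8.94×10⁹ m.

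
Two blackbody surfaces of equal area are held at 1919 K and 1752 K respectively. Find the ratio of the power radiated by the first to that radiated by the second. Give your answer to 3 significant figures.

With equal areas, P₁/P₂ = (T₁/T₂)⁴ = (1919/1752)⁴ = 1.44.

P₁/P₂ ≈ 1.44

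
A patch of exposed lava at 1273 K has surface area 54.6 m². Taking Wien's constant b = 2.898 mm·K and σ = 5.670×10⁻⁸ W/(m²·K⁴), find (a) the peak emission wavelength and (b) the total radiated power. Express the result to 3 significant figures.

(a) λ_max = b/T = 2.898×10⁻³/1273 = 2.277×10⁻⁶ m = 2.28×10³ nm.
Area A = 54.6 m².
(b) P = σAT⁴ = 5.670×10⁻⁸×54.6×(1273)⁴ = 8.13×10⁶ W.

λ_max ≈ 2.28×10³ nm; P ≈ 8.13×10⁶ W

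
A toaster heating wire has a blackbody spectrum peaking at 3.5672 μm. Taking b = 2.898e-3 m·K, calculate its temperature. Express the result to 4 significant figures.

T ≈ 812.4 K

Wien's law gives T = b/λ_max = (2.898×10⁻³ m·K)/(3.5672×10⁻⁶ m) = 812.4 K.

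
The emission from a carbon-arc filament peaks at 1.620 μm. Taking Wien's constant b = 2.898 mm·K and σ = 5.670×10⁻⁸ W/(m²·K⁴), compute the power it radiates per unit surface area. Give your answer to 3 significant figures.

I ≈ 5.81×10⁵ W/m²

Wien's law: T = b/λ_max = 2.898×10⁻³/1.620×10⁻⁶ = 1788.89 K.
Then I = σT⁴ = 5.670×10⁻⁸×(1788.89)⁴ = 5.81×10⁵ W/m².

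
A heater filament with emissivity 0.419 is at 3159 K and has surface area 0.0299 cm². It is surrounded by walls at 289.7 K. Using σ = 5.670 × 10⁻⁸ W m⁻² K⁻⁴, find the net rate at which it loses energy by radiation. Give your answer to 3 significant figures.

Area A = 0.0299 cm² = 2.99×10⁻⁶ m².
Net radiated power P_net = εσA(T⁴ − T₀⁴) = 0.419×5.670×10⁻⁸×2.99×10⁻⁶×(3159⁴ − 289.7⁴).
T⁴ − T₀⁴ = 9.95860×10¹³ − 7.04359×10⁹ = 9.95790×10¹³ K⁴, so P_net = 7.07 W.

Net loss ≈ 7.07 W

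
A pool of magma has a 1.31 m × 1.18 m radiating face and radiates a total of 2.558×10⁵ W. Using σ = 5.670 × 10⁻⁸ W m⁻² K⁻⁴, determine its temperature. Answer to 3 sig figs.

T ≈ 1.31×10³ K

Area A = 1.31 × 1.18 = 1.5458 m².
P = σAT⁴ ⇒ T = (P/(σA))^(1/4) = (2.558×10⁵/(5.670×10⁻⁸×1.5458))^(1/4) = 1.31×10³ K.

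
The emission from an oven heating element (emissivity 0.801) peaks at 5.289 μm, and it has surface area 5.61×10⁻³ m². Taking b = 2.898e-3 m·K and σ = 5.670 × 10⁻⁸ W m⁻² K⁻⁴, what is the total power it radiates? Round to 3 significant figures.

P ≈ 23.0 W

Wien's law: T = b/λ_max = 2.898×10⁻³/5.289×10⁻⁶ = 547.930 K.
Area A = 5.61×10⁻³ m².
Then P = εσAT⁴ = 0.801×5.670×10⁻⁸×5.61×10⁻³×(547.930)⁴ = 23.0 W.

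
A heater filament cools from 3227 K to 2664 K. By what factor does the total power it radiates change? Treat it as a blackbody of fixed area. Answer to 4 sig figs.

P ∝ T⁴, so P₂/P₁ = (T₂/T₁)⁴ = (2664/3227)⁴ = (0.825535)⁴ = 0.4645.

P₂/P₁ ≈ 0.4645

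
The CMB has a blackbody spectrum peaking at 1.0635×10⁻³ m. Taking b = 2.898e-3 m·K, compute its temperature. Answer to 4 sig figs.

Wien's law gives T = b/λ_max = (2.898×10⁻³ m·K)/(1.0635×10⁻³ m) = 2.725 K.

T ≈ 2.725 K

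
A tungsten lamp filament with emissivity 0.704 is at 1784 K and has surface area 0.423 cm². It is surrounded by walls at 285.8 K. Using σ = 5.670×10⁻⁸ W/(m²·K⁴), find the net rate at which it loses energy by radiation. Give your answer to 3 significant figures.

Area A = 0.423 cm² = 4.23×10⁻⁵ m².
Net radiated power P_net = εσA(T⁴ − T₀⁴) = 0.704×5.670×10⁻⁸×4.23×10⁻⁵×(1784⁴ − 285.8⁴).
T⁴ − T₀⁴ = 1.01293×10¹³ − 6.67189×10⁹ = 1.01226×10¹³ K⁴, so P_net = 17.1 W.

Net loss ≈ 17.1 W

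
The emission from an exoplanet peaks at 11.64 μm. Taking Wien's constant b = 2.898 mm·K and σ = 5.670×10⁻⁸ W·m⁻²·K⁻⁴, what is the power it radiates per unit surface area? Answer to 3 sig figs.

Wien's law: T = b/λ_max = 2.898×10⁻³/1.164×10⁻⁵ = 248.969 K.
Then I = σT⁴ = 5.670×10⁻⁸×(248.969)⁴ = 218 W/m².

I ≈ 218 W/m²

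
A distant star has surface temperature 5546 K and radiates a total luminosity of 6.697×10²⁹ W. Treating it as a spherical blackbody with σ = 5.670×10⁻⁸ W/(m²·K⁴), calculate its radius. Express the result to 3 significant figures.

L = 4πR²σT⁴ ⇒ R = √(L/(4πσT⁴)).
σT⁴ = 5.36417×10⁷ W/m², so R = √(6.697×10²⁹/(4π×5.36417×10⁷)) = 3.15×10¹⁰ m.

R ≈ 3.15×10¹⁰ m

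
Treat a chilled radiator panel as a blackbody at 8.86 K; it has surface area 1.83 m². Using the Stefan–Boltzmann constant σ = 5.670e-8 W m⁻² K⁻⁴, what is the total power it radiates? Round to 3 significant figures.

Area A = 1.83 m².
P = σAT⁴ = 5.670×10⁻⁸ × 1.83 × (8.86)⁴ = 6.39×10⁻⁴ W.

P ≈ 6.39×10⁻⁴ W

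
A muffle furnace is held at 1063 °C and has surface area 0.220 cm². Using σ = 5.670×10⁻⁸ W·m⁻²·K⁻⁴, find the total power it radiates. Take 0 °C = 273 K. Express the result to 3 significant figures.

P ≈ 3.97 W

T = 1063 °C + 273 = 1336 K.
Area A = 0.220 cm² = 2.20×10⁻⁵ m².
P = σAT⁴ = 5.670×10⁻⁸ × 2.20×10⁻⁵ × (1336)⁴ = 3.97 W.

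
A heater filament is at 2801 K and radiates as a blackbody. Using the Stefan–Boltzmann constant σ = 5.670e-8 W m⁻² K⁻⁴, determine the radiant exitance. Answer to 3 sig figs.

Stefan–Boltzmann: I = σT⁴ = 5.670×10⁻⁸ × (2801)⁴ = 3.49×10⁶ W/m².

I ≈ 3.49×10⁶ W/m²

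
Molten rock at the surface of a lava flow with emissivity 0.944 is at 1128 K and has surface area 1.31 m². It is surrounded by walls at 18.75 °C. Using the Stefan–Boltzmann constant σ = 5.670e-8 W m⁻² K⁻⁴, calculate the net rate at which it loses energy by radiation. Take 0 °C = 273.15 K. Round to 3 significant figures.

Net loss ≈ 1.13×10⁵ W

Surroundings: T = 18.75 °C + 273.15 = 291.90 K.
Area A = 1.31 m².
Net radiated power P_net = εσA(T⁴ − T₀⁴) = 0.944×5.670×10⁻⁸×1.31×(1128⁴ − 291.90⁴).
T⁴ − T₀⁴ = 1.61896×10¹² − 7.26000×10⁹ = 1.61170×10¹² K⁴, so P_net = 1.13×10⁵ W.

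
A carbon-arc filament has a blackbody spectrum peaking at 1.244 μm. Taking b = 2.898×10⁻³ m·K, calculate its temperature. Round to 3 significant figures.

Wien's law gives T = b/λ_max = (2.898×10⁻³ m·K)/(1.244×10⁻⁶ m) = 2.33×10³ K.

T ≈ 2.33×10³ K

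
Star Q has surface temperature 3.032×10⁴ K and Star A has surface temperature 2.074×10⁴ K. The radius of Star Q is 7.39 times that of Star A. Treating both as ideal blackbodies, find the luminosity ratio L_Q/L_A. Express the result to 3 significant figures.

L_Q/L_A ≈ 249

L ∝ R²T⁴, so L_Q/L_A = (R_Q/R_A)²(T_Q/T_A)⁴ = (7.39)² × (3.032×10⁴/2.074×10⁴)⁴ = 54.6121 × 4.56753 = 249.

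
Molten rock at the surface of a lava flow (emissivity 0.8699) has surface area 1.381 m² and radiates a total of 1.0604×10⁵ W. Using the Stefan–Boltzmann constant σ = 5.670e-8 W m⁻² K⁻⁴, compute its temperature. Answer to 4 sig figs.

T ≈ 1117 K

Area A = 1.381 m².
P = εσAT⁴ ⇒ T = (P/(εσA))^(1/4) = (1.0604×10⁵/(0.8699×5.670×10⁻⁸×1.381))^(1/4) = 1117 K.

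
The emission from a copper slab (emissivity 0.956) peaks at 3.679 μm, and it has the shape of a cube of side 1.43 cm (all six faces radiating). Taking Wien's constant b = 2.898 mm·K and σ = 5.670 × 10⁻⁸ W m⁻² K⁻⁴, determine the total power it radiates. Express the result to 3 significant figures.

P ≈ 25.6 W

Wien's law: T = b/λ_max = 2.898×10⁻³/3.679×10⁻⁶ = 787.714 K.
Area A = 6s² = 6×(0.0143 m)² = 1.22694×10⁻³ m².
Then P = εσAT⁴ = 0.956×5.670×10⁻⁸×1.22694×10⁻³×(787.714)⁴ = 25.6 W.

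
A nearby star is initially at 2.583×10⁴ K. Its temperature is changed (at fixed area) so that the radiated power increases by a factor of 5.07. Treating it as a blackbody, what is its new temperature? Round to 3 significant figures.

T₂ ≈ 3.88×10⁴ K

P ∝ T⁴, so T₂/T₁ = (P₂/P₁)^(1/4) = (5.07)^(1/4) = 1.50056.
T₂ = 2.583×10⁴ × 1.50056 = 3.88×10⁴ K.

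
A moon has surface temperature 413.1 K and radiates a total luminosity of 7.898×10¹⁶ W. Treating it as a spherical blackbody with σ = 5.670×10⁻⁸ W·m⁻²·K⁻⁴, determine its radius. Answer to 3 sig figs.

R ≈ 1.95×10⁶ m

L = 4πR²σT⁴ ⇒ R = √(L/(4πσT⁴)).
σT⁴ = 1651.22 W/m², so R = √(7.898×10¹⁶/(4π×1651.22)) = 1.95×10⁶ m.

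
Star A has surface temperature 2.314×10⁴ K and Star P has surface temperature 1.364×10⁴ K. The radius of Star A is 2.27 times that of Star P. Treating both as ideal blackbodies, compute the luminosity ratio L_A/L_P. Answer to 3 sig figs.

L_A/L_P ≈ 42.7

L ∝ R²T⁴, so L_A/L_P = (R_A/R_P)²(T_A/T_P)⁴ = (2.27)² × (2.314×10⁴/1.364×10⁴)⁴ = 5.1529 × 8.28316 = 42.7.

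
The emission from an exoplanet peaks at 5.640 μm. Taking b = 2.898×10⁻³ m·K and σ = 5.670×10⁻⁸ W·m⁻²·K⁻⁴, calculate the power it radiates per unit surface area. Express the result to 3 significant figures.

I ≈ 3.95×10³ W/m²

Wien's law: T = b/λ_max = 2.898×10⁻³/5.640×10⁻⁶ = 513.830 K.
Then I = σT⁴ = 5.670×10⁻⁸×(513.830)⁴ = 3.95×10³ W/m².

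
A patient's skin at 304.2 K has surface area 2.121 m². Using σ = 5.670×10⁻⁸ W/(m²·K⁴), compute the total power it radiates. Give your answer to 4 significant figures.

Area A = 2.121 m².
P = σAT⁴ = 5.670×10⁻⁸ × 2.121 × (304.2)⁴ = 1030 W.

P ≈ 1030 W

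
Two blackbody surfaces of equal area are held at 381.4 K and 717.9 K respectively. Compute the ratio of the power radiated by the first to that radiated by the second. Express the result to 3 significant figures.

With equal areas, P₁/P₂ = (T₁/T₂)⁴ = (381.4/717.9)⁴ = 0.0797.

P₁/P₂ ≈ 0.0797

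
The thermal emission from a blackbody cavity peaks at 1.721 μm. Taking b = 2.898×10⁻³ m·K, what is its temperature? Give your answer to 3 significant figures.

Wien's law gives T = b/λ_max = (2.898×10⁻³ m·K)/(1.721×10⁻⁶ m) = 1.68×10³ K.

T ≈ 1.68×10³ K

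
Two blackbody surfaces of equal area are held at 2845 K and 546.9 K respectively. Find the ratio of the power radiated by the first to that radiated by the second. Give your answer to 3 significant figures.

With equal areas, P₁/P₂ = (T₁/T₂)⁴ = (2845/546.9)⁴ = 732.

P₁/P₂ ≈ 732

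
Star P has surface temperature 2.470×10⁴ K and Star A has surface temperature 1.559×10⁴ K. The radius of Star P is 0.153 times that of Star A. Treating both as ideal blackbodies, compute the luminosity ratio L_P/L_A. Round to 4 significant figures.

L_P/L_A ≈ 0.1475

L ∝ R²T⁴, so L_P/L_A = (R_P/R_A)²(T_P/T_A)⁴ = (0.153)² × (2.470×10⁴/1.559×10⁴)⁴ = 0.023409 × 6.30091 = 0.1475.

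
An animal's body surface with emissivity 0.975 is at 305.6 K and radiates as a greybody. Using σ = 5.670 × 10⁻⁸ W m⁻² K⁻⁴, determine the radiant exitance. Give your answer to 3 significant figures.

Stefan–Boltzmann: I = εσT⁴ = 0.975 × 5.670×10⁻⁸ × (305.6)⁴ = 482 W/m².

I ≈ 482 W/m²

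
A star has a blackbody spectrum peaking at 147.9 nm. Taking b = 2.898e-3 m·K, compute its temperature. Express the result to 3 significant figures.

T ≈ 1.96×10⁴ K

Wien's law gives T = b/λ_max = (2.898×10⁻³ m·K)/(1.479×10⁻⁷ m) = 1.96×10⁴ K.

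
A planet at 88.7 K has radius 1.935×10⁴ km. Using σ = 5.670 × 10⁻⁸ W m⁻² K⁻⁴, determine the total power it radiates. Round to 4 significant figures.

Surface area A = 4πR² = 4π(1.935×10⁷ m)² = 4.70513×10¹⁵ m².
P = σAT⁴ = 5.670×10⁻⁸ × 4.70513×10¹⁵ × (88.7)⁴ = 1.651×10¹⁶ W.

P ≈ 1.651×10¹⁶ W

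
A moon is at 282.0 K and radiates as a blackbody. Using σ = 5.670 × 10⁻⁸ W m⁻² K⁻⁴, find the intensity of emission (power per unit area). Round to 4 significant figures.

Stefan–Boltzmann: I = σT⁴ = 5.670×10⁻⁸ × (282.0)⁴ = 358.6 W/m².

I ≈ 358.6 W/m²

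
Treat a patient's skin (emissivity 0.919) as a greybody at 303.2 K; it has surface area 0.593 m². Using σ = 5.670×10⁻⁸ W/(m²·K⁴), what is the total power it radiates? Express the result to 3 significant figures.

Area A = 0.593 m².
P = εσAT⁴ = 0.919 × 5.670×10⁻⁸ × 0.593 × (303.2)⁴ = 261 W.

P ≈ 261 W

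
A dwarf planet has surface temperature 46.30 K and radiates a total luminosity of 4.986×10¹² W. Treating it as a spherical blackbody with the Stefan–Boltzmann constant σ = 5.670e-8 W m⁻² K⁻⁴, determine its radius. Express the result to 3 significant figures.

L = 4πR²σT⁴ ⇒ R = √(L/(4πσT⁴)).
σT⁴ = 0.260560 W/m², so R = √(4.986×10¹²/(4π×0.260560)) = 1.23×10⁶ m.

R ≈ 1.23×10⁶ m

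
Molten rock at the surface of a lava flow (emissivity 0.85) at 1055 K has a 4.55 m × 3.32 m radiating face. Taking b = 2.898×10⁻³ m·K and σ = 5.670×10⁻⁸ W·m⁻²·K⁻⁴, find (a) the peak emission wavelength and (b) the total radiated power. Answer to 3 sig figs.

λ_max ≈ 2.75×10³ nm; P ≈ 9.02×10⁵ W

(a) λ_max = b/T = 2.898×10⁻³/1055 = 2.747×10⁻⁶ m = 2.75×10³ nm.
Area A = 4.55 × 3.32 = 15.106 m².
(b) P = εσAT⁴ = 0.85×5.670×10⁻⁸×15.106×(1055)⁴ = 9.02×10⁵ W.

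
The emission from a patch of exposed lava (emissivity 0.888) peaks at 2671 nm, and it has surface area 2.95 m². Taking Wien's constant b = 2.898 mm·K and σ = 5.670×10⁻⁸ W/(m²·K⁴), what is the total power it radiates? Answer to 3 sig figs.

P ≈ 2.06×10⁵ W

Wien's law: T = b/λ_max = 2.898×10⁻³/2.671×10⁻⁶ = 1084.99 K.
Area A = 2.95 m².
Then P = εσAT⁴ = 0.888×5.670×10⁻⁸×2.95×(1084.99)⁴ = 2.06×10⁵ W.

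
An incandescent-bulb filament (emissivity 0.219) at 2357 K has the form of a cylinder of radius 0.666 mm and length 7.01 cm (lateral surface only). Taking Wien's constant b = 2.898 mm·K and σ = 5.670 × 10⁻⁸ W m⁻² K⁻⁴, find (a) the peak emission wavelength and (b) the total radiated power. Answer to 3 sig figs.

λ_max ≈ 1.23 μm; P ≈ 112 W

(a) λ_max = b/T = 2.898×10⁻³/2357 = 1.230×10⁻⁶ m = 1.23 μm.
Lateral area A = 2πrL = 2π×6.66×10⁻⁴×0.0701 = 2.93341×10⁻⁴ m².
(b) P = εσAT⁴ = 0.219×5.670×10⁻⁸×2.93341×10⁻⁴×(2357)⁴ = 112 W.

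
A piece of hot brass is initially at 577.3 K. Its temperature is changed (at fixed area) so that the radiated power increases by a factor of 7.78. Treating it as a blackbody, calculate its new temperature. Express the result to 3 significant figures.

T₂ ≈ 964 K

P ∝ T⁴, so T₂/T₁ = (P₂/P₁)^(1/4) = (7.78)^(1/4) = 1.67011.
T₂ = 577.3 × 1.67011 = 964 K.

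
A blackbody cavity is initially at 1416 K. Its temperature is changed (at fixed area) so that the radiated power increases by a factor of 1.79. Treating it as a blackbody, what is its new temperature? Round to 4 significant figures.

P ∝ T⁴, so T₂/T₁ = (P₂/P₁)^(1/4) = (1.79)^(1/4) = 1.15668.
T₂ = 1416 × 1.15668 = 1638 K.

T₂ ≈ 1638 K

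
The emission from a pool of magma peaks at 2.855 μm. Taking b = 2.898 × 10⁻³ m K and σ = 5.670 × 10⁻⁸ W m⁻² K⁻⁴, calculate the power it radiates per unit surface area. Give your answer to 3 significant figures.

Wien's law: T = b/λ_max = 2.898×10⁻³/2.855×10⁻⁶ = 1015.06 K.
Then I = σT⁴ = 5.670×10⁻⁸×(1015.06)⁴ = 6.02×10⁴ W/m².

I ≈ 6.02×10⁴ W/m²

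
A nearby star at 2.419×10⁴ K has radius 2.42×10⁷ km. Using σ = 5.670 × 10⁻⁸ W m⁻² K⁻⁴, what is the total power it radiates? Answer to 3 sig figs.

P ≈ 1.43×10³² W

Surface area A = 4πR² = 4π(2.42×10¹⁰ m)² = 7.35937×10²¹ m².
P = σAT⁴ = 5.670×10⁻⁸ × 7.35937×10²¹ × (2.419×10⁴)⁴ = 1.43×10³² W.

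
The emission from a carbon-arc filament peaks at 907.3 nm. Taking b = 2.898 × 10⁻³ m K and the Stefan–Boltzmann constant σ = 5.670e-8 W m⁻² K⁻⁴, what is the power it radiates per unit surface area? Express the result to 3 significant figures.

I ≈ 5.90×10⁶ W/m²

Wien's law: T = b/λ_max = 2.898×10⁻³/9.073×10⁻⁷ = 3194.09 K.
Then I = σT⁴ = 5.670×10⁻⁸×(3194.09)⁴ = 5.90×10⁶ W/m².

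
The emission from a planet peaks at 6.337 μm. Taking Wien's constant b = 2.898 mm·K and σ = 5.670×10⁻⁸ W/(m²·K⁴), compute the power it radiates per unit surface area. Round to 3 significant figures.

Wien's law: T = b/λ_max = 2.898×10⁻³/6.337×10⁻⁶ = 457.314 K.
Then I = σT⁴ = 5.670×10⁻⁸×(457.314)⁴ = 2.48×10³ W/m².

I ≈ 2.48×10³ W/m²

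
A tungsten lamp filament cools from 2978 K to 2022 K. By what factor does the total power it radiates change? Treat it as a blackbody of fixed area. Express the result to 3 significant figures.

P₂/P₁ ≈ 0.213

P ∝ T⁴, so P₂/P₁ = (T₂/T₁)⁴ = (2022/2978)⁴ = (0.678979)⁴ = 0.213.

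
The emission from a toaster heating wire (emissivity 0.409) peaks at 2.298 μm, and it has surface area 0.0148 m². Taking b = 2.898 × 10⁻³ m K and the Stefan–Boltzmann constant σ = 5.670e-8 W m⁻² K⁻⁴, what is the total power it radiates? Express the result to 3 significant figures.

Wien's law: T = b/λ_max = 2.898×10⁻³/2.298×10⁻⁶ = 1261.10 K.
Area A = 0.0148 m².
Then P = εσAT⁴ = 0.409×5.670×10⁻⁸×0.0148×(1261.10)⁴ = 868 W.

P ≈ 868 W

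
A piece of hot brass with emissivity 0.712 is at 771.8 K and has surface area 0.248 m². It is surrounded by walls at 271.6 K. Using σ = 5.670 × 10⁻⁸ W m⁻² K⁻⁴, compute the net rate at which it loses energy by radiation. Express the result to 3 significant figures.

Net loss ≈ 3.50×10³ W

Area A = 0.248 m².
Net radiated power P_net = εσA(T⁴ − T₀⁴) = 0.712×5.670×10⁻⁸×0.248×(771.8⁴ − 271.6⁴).
T⁴ − T₀⁴ = 3.54829×10¹¹ − 5.44151×10⁹ = 3.49387×10¹¹ K⁴, so P_net = 3.50×10³ W.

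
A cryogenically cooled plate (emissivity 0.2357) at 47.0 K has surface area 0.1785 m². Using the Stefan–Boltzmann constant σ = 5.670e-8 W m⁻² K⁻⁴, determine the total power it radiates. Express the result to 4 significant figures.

P ≈ 0.01164 W

Area A = 0.1785 m².
P = εσAT⁴ = 0.2357 × 5.670×10⁻⁸ × 0.1785 × (47.0)⁴ = 0.01164 W.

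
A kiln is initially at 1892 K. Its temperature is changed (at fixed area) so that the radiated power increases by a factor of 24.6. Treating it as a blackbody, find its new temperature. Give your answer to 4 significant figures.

T₂ ≈ 4214 K

P ∝ T⁴, so T₂/T₁ = (P₂/P₁)^(1/4) = (24.6)^(1/4) = 2.22707.
T₂ = 1892 × 2.22707 = 4214 K.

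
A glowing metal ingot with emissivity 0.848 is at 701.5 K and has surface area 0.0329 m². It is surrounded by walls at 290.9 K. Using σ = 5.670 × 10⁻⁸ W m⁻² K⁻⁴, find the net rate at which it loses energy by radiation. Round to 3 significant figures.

Area A = 0.0329 m².
Net radiated power P_net = εσA(T⁴ − T₀⁴) = 0.848×5.670×10⁻⁸×0.0329×(701.5⁴ − 290.9⁴).
T⁴ − T₀⁴ = 2.42165×10¹¹ − 7.16102×10⁹ = 2.35004×10¹¹ K⁴, so P_net = 372 W.

Net loss ≈ 372 W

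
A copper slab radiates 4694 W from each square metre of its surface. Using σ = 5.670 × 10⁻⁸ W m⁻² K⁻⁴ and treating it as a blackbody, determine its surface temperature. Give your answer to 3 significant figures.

T ≈ 536 K

I = σT⁴, so T = (I/σ)^(1/4) = (4694/(5.670×10⁻⁸))^(1/4) = 536 K.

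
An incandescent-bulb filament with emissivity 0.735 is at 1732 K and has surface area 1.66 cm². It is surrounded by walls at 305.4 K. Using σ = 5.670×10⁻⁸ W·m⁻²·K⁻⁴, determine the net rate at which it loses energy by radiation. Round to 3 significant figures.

Area A = 1.66 cm² = 1.66×10⁻⁴ m².
Net radiated power P_net = εσA(T⁴ − T₀⁴) = 0.735×5.670×10⁻⁸×1.66×10⁻⁴×(1732⁴ − 305.4⁴).
T⁴ − T₀⁴ = 8.99894×10¹² − 8.69914×10⁹ = 8.99024×10¹² K⁴, so P_net = 62.2 W.

Net loss ≈ 62.2 W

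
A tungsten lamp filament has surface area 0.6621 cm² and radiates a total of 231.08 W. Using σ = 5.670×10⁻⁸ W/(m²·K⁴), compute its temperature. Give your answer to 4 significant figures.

Area A = 0.6621 cm² = 6.621×10⁻⁵ m².
P = σAT⁴ ⇒ T = (P/(σA))^(1/4) = (231.08/(5.670×10⁻⁸×6.621×10⁻⁵))^(1/4) = 2801 K.

T ≈ 2801 K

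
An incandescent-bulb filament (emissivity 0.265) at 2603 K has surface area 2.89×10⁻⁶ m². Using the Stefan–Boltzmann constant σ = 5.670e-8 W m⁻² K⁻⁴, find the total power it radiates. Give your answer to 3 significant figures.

P ≈ 1.99 W

Area A = 2.89×10⁻⁶ m².
P = εσAT⁴ = 0.265 × 5.670×10⁻⁸ × 2.89×10⁻⁶ × (2603)⁴ = 1.99 W.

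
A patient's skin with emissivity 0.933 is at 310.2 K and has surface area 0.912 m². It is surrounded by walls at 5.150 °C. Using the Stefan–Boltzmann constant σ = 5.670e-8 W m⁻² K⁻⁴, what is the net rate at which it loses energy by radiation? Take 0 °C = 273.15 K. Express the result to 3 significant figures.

Net loss ≈ 157 W

Surroundings: T = 5.150 °C + 273.15 = 278.300 K.
Area A = 0.912 m².
Net radiated power P_net = εσA(T⁴ − T₀⁴) = 0.933×5.670×10⁻⁸×0.912×(310.2⁴ − 278.300⁴).
T⁴ − T₀⁴ = 9.25907×10⁹ − 5.99864×10⁹ = 3.26043×10⁹ K⁴, so P_net = 157 W.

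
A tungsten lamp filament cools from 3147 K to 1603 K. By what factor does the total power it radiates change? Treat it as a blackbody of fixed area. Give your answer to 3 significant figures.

P₂/P₁ ≈ 0.0673

P ∝ T⁴, so P₂/P₁ = (T₂/T₁)⁴ = (1603/3147)⁴ = (0.509374)⁴ = 0.0673.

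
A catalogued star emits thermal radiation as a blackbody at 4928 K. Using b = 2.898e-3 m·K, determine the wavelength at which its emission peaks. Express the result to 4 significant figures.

Wien's displacement law: λ_max = b/T = (2.898×10⁻³ m·K)/(4928 K) = 5.8807×10⁻⁷ m.
That is 588.1 nm, in the visible range.

λ_max ≈ 588.1 nm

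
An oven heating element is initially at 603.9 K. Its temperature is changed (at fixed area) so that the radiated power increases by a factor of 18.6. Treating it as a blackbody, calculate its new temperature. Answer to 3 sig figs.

P ∝ T⁴, so T₂/T₁ = (P₂/P₁)^(1/4) = (18.6)^(1/4) = 2.07672.
T₂ = 603.9 × 2.07672 = 1.25×10³ K.

T₂ ≈ 1.25×10³ K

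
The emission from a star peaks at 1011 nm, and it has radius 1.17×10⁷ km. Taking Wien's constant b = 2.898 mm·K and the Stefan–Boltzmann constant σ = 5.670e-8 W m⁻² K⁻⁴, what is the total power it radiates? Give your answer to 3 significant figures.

P ≈ 6.58×10²⁷ W

Wien's law: T = b/λ_max = 2.898×10⁻³/1.011×10⁻⁶ = 2866.47 K.
Surface area A = 4πR² = 4π(1.17×10¹⁰ m)² = 1.72021×10²¹ m².
Then P = σAT⁴ = 5.670×10⁻⁸×1.72021×10²¹×(2866.47)⁴ = 6.58×10²⁷ W.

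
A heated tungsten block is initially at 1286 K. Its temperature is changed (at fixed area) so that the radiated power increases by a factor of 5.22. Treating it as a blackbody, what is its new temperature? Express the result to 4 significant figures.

T₂ ≈ 1944 K

P ∝ T⁴, so T₂/T₁ = (P₂/P₁)^(1/4) = (5.22)^(1/4) = 1.51153.
T₂ = 1286 × 1.51153 = 1944 K.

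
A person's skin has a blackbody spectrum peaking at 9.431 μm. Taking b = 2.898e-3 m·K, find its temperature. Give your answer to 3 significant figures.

T ≈ 307 K

Wien's law gives T = b/λ_max = (2.898×10⁻³ m·K)/(9.431×10⁻⁶ m) = 307 K.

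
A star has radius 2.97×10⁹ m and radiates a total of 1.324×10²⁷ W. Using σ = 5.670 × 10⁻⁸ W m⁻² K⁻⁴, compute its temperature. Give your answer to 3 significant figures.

Surface area A = 4πR² = 4π(2.97×10⁹ m)² = 1.10847×10²⁰ m².
P = σAT⁴ ⇒ T = (P/(σA))^(1/4) = (1.324×10²⁷/(5.670×10⁻⁸×1.10847×10²⁰))^(1/4) = 3.81×10³ K.

T ≈ 3.81×10³ K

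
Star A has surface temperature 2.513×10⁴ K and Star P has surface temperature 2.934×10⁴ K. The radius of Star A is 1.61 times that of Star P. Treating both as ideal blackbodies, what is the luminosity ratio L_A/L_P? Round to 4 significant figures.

L ∝ R²T⁴, so L_A/L_P = (R_A/R_P)²(T_A/T_P)⁴ = (1.61)² × (2.513×10⁴/2.934×10⁴)⁴ = 2.5921 × 0.538182 = 1.395.

L_A/L_P ≈ 1.395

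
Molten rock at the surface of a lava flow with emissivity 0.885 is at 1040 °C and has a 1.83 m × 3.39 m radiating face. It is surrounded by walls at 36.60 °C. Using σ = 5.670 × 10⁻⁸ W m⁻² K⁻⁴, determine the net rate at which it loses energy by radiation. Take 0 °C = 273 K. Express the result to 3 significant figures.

Net loss ≈ 9.22×10⁵ W

T = 1040 °C + 273 = 1313 K.
Surroundings: T = 36.60 °C + 273 = 309.60 K.
Area A = 1.83 × 3.39 = 6.2037 m².
Net radiated power P_net = εσA(T⁴ − T₀⁴) = 0.885×5.670×10⁻⁸×6.2037×(1313⁴ − 309.60⁴).
T⁴ − T₀⁴ = 2.97207×10¹² − 9.18764×10⁹ = 2.96288×10¹² K⁴, so P_net = 9.22×10⁵ W.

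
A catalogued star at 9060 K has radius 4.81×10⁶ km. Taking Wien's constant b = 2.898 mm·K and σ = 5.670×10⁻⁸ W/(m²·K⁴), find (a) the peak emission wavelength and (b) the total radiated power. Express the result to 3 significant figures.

λ_max ≈ 0.320 μm; P ≈ 1.11×10²⁹ W

(a) λ_max = b/T = 2.898×10⁻³/9060 = 3.199×10⁻⁷ m = 0.320 μm.
Surface area A = 4πR² = 4π(4.81×10⁹ m)² = 2.90737×10²⁰ m².
(b) P = σAT⁴ = 5.670×10⁻⁸×2.90737×10²⁰×(9060)⁴ = 1.11×10²⁹ W.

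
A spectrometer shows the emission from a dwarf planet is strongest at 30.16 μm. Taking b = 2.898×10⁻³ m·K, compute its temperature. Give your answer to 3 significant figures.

T ≈ 96.1 K

Wien's law gives T = b/λ_max = (2.898×10⁻³ m·K)/(3.016×10⁻⁵ m) = 96.1 K.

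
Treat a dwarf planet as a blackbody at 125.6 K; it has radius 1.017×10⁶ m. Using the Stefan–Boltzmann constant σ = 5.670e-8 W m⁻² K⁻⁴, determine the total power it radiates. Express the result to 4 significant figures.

Surface area A = 4πR² = 4π(1.017×10⁶ m)² = 1.29973×10¹³ m².
P = σAT⁴ = 5.670×10⁻⁸ × 1.29973×10¹³ × (125.6)⁴ = 1.834×10¹⁴ W.

P ≈ 1.834×10¹⁴ W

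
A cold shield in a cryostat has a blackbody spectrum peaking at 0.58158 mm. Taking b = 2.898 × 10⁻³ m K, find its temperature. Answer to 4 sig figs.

T ≈ 4.983 K

Wien's law gives T = b/λ_max = (2.898×10⁻³ m·K)/(5.8158×10⁻⁴ m) = 4.983 K.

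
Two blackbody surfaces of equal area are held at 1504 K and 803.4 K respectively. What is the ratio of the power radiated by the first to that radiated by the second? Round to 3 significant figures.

P₁/P₂ ≈ 12.3

With equal areas, P₁/P₂ = (T₁/T₂)⁴ = (1504/803.4)⁴ = 12.3.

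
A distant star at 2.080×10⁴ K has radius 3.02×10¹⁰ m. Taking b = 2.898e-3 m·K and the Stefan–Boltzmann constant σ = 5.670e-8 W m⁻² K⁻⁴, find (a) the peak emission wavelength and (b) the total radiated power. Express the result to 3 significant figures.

λ_max ≈ 139 nm; P ≈ 1.22×10³² W

(a) λ_max = b/T = 2.898×10⁻³/2.080×10⁴ = 1.393×10⁻⁷ m = 139 nm.
Surface area A = 4πR² = 4π(3.02×10¹⁰ m)² = 1.14610×10²² m².
(b) P = σAT⁴ = 5.670×10⁻⁸×1.14610×10²²×(2.080×10⁴)⁴ = 1.22×10³² W.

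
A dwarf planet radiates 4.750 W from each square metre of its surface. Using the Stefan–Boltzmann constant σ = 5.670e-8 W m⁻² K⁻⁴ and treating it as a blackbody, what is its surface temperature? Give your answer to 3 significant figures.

T ≈ 95.7 K

I = σT⁴, so T = (I/σ)^(1/4) = (4.750/(5.670×10⁻⁸))^(1/4) = 95.7 K.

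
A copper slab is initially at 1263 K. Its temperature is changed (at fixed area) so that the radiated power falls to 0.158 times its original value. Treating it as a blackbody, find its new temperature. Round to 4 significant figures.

P ∝ T⁴, so T₂/T₁ = (P₂/P₁)^(1/4) = (0.158)^(1/4) = 0.630470.
T₂ = 1263 × 0.630470 = 796.3 K.

T₂ ≈ 796.3 K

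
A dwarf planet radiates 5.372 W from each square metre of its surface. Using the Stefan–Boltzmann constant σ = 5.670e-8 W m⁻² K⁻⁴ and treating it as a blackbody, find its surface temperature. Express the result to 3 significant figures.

I = σT⁴, so T = (I/σ)^(1/4) = (5.372/(5.670×10⁻⁸))^(1/4) = 98.7 K.

T ≈ 98.7 K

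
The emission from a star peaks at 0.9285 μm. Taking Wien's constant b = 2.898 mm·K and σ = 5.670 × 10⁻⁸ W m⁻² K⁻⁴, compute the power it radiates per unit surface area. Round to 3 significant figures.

Wien's law: T = b/λ_max = 2.898×10⁻³/9.285×10⁻⁷ = 3121.16 K.
Then I = σT⁴ = 5.670×10⁻⁸×(3121.16)⁴ = 5.38×10⁶ W/m².

I ≈ 5.38×10⁶ W/m²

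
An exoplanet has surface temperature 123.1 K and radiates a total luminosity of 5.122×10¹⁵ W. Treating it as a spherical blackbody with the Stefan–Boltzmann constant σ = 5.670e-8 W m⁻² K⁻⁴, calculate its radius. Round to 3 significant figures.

L = 4πR²σT⁴ ⇒ R = √(L/(4πσT⁴)).
σT⁴ = 13.0201 W/m², so R = √(5.122×10¹⁵/(4π×13.0201)) = 5.60×10⁶ m.

R ≈ 5.60×10⁶ m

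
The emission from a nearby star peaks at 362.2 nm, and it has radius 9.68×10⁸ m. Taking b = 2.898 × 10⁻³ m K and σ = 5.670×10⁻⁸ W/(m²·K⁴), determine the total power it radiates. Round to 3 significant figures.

P ≈ 2.74×10²⁷ W

Wien's law: T = b/λ_max = 2.898×10⁻³/3.622×10⁻⁷ = 8001.10 K.
Surface area A = 4πR² = 4π(9.68×10⁸ m)² = 1.17750×10¹⁹ m².
Then P = σAT⁴ = 5.670×10⁻⁸×1.17750×10¹⁹×(8001.10)⁴ = 2.74×10²⁷ W.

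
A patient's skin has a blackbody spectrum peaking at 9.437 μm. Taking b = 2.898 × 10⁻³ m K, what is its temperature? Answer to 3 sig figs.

Wien's law gives T = b/λ_max = (2.898×10⁻³ m·K)/(9.437×10⁻⁶ m) = 307 K.

T ≈ 307 K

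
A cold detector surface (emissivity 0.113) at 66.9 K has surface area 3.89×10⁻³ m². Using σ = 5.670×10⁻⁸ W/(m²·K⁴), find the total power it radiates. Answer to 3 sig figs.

Area A = 3.89×10⁻³ m².
P = εσAT⁴ = 0.113 × 5.670×10⁻⁸ × 3.89×10⁻³ × (66.9)⁴ = 4.99×10⁻⁴ W.

P ≈ 4.99×10⁻⁴ W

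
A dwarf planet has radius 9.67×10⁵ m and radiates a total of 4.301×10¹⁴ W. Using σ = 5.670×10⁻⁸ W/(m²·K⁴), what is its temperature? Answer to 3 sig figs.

T ≈ 159 K

Surface area A = 4πR² = 4π(9.67×10⁵ m)² = 1.17507×10¹³ m².
P = σAT⁴ ⇒ T = (P/(σA))^(1/4) = (4.301×10¹⁴/(5.670×10⁻⁸×1.17507×10¹³))^(1/4) = 159 K.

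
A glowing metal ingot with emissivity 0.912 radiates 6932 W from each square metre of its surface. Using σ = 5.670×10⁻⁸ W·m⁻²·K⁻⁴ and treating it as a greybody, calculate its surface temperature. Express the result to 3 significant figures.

T ≈ 605 K

I = εσT⁴, so T = (I/εσ)^(1/4) = (6932/(0.912×5.670×10⁻⁸))^(1/4) = 605 K.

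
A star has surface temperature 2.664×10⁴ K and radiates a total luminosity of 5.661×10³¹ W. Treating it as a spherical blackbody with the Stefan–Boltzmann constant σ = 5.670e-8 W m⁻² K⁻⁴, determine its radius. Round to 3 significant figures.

L = 4πR²σT⁴ ⇒ R = √(L/(4πσT⁴)).
σT⁴ = 2.85575×10¹⁰ W/m², so R = √(5.661×10³¹/(4π×2.85575×10¹⁰)) = 1.26×10¹⁰ m.

R ≈ 1.26×10¹⁰ m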